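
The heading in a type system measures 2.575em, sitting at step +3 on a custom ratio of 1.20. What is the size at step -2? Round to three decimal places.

1.035em

Moving from step +3 to step -2 is 5 steps down, so divide by r⁵.
2.575 ÷ 1.20⁵ = 2.575 ÷ 2.48832 ≈ 1.035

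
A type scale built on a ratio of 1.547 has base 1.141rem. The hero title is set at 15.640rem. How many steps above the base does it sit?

6

1.547ⁿ = 15.640 / 1.141 = 13.7073
n = ln(13.7073) / ln(1.547) = 2.6179 / 0.4363 ≈ 6.00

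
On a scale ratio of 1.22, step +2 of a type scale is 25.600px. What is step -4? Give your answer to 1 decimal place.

Moving from step +2 to step -4 is 6 steps down, so divide by r⁶.
25.600 ÷ 1.22⁶ = 25.600 ÷ 3.29730 ≈ 7.764

7.8px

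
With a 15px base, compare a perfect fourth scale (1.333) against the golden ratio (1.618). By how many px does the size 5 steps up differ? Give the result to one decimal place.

Perfect fourth: 15.0 × 1.333⁵ = 63.131px
Golden ratio: 15.0 × 1.618⁵ = 166.335px
Difference: 166.335 − 63.131 = 103.204px

103.2px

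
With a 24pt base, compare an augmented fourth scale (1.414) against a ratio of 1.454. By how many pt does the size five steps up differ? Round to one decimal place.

20.3pt

Augmented fourth: 24.0 × 1.414⁵ = 135.662pt
At 1.454: 24.0 × 1.454⁵ = 155.967pt
Difference: 155.967 − 135.662 = 20.305pt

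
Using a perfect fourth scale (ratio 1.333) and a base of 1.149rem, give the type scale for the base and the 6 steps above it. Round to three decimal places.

1.149rem, 1.532rem, 2.042rem, 2.722rem, 3.628rem, 4.836rem, 6.446rem

Step 0: 1.149rem
Step 1: 1.149 × 1.333 = 1.532
Step 2: 1.149 × 1.333² = 2.042
Step 3: 1.149 × 1.333³ = 2.722
Step 4: 1.149 × 1.333⁴ = 3.628
Step 5: 1.149 × 1.333⁵ = 4.836
Step 6: 1.149 × 1.333⁶ = 6.446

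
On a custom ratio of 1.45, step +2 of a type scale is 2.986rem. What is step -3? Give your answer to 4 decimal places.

0.4659rem

Moving from step +2 to step -3 is 5 steps down, so divide by r⁵.
2.986 ÷ 1.45⁵ = 2.986 ÷ 6.40973 ≈ 0.4659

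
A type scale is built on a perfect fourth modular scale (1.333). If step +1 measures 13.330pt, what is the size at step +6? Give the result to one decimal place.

56.1pt

The gap is 6 − (1) = 5 steps, so the factor is 1.333^5.
13.330 × 1.333⁵ = 13.330 × 4.20873 ≈ 56.102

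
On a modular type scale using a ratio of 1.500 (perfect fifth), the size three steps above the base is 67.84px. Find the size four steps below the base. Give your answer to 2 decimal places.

67.84 ÷ 1.500⁷ = 67.84 ÷ 17.08594 ≈ 3.971

3.97px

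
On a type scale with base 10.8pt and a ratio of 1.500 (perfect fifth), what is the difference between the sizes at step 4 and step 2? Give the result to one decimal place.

Step 2: 10.8 × 1.500² = 24.300pt
Step 4: 10.8 × 1.500⁴ = 54.675pt
Difference: 54.675 − 24.300 = 30.375pt

30.4pt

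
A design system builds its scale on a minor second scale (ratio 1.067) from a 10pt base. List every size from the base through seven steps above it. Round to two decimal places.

10.00pt, 10.67pt, 11.38pt, 12.15pt, 12.96pt, 13.83pt, 14.76pt, 15.75pt

Step 0: 10pt
Step 1: 10.0 × 1.067 = 10.67
Step 2: 10.0 × 1.067² = 11.38
Step 3: 10.0 × 1.067³ = 12.15
Step 4: 10.0 × 1.067⁴ = 12.96
Step 5: 10.0 × 1.067⁵ = 13.83
Step 6: 10.0 × 1.067⁶ = 14.76
Step 7: 10.0 × 1.067⁷ = 15.75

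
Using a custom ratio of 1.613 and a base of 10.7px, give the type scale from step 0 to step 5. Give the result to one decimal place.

10.7px, 17.3px, 27.8px, 44.9px, 72.4px, 116.8px

Step 0: 10.7px
Step 1: 10.7 × 1.613 = 17.3
Step 2: 10.7 × 1.613² = 27.8
Step 3: 10.7 × 1.613³ = 44.9
Step 4: 10.7 × 1.613⁴ = 72.4
Step 5: 10.7 × 1.613⁵ = 116.8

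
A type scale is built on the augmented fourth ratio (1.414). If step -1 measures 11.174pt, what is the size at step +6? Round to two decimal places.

126.29pt

Moving from step -1 to step +6 is 7 steps up, so multiply by r⁷.
11.174 × 1.414⁷ = 11.174 × 11.30175 ≈ 126.286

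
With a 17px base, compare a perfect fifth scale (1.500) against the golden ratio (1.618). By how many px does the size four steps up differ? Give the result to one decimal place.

Perfect fifth: 17.0 × 1.500⁴ = 86.062px
Golden ratio: 17.0 × 1.618⁴ = 116.510px
Difference: 116.510 − 86.062 = 30.448px

30.4px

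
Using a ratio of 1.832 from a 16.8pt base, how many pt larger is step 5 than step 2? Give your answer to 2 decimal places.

290.30pt

Step 2: 16.8 × 1.832² = 56.3846pt
Step 5: 16.8 × 1.832⁵ = 346.6863pt
Difference: 346.6863 − 56.3846 = 290.3017pt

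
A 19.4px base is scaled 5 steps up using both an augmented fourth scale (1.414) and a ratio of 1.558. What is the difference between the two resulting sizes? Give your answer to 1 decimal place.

Augmented fourth: 19.4 × 1.414⁵ = 109.660px
At 1.558: 19.4 × 1.558⁵ = 178.090px
Difference: 178.090 − 109.660 = 68.430px

68.4px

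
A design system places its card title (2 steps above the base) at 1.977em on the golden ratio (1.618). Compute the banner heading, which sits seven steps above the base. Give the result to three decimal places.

1.977 × 1.618⁵ = 1.977 × 11.08901 ≈ 21.923

21.923em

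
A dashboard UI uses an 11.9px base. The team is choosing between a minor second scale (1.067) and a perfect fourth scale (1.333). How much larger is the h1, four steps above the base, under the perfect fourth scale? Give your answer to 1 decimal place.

Minor second: 11.9 × 1.067⁴ = 15.424px
Perfect fourth: 11.9 × 1.333⁴ = 37.572px
Difference: 37.572 − 15.424 = 22.148px

22.1px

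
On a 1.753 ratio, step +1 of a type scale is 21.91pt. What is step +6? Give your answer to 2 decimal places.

The gap is 6 − (1) = 5 steps, so the factor is 1.753^5.
21.91 × 1.753⁵ = 21.91 × 16.55425 ≈ 362.704

362.70pt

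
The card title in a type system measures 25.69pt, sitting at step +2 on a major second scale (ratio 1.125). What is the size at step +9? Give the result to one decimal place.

The gap is 9 − (2) = 7 steps, so the factor is 1.125^7.
25.69 × 1.125⁷ = 25.69 × 2.28070 ≈ 58.591

58.6pt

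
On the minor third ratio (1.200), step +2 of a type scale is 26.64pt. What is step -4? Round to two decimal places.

8.92pt

The gap is -4 − (2) = -6 steps, so the factor is 1.200^-6.
26.64 ÷ 1.200⁶ = 26.64 ÷ 2.98598 ≈ 8.922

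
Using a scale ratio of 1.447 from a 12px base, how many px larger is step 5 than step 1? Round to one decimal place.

Step 1: 12.0 × 1.447 = 17.364px
Step 5: 12.0 × 1.447⁵ = 76.124px
Difference: 76.124 − 17.364 = 58.760px

58.8px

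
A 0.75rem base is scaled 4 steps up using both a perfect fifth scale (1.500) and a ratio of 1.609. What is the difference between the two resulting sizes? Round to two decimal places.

Perfect fifth: 0.75 × 1.500⁴ = 3.7969rem
At 1.609: 0.75 × 1.609⁴ = 5.0267rem
Difference: 5.0267 − 3.7969 = 1.2298rem

1.23rem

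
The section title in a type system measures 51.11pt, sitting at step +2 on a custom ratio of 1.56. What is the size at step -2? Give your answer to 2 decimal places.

8.63pt

Moving from step +2 to step -2 is 4 steps down, so divide by r⁴.
51.11 ÷ 1.56⁴ = 51.11 ÷ 5.92241 ≈ 8.630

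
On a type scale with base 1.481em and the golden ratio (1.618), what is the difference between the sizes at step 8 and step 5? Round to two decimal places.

53.14em

Step 5: 1.481 × 1.618⁵ = 16.4228em
Step 8: 1.481 × 1.618⁸ = 69.5638em
Difference: 69.5638 − 16.4228 = 53.1410em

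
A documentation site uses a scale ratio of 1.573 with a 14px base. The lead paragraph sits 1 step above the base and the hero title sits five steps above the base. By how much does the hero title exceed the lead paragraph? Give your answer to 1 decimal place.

Step 1: 14.0 × 1.573 = 22.022px
Step 5: 14.0 × 1.573⁵ = 134.825px
Difference: 134.825 − 22.022 = 112.803px

112.8px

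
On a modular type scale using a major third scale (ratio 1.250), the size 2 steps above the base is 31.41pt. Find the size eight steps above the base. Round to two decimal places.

31.41 × 1.250⁶ = 31.41 × 3.81470 ≈ 119.820

119.82pt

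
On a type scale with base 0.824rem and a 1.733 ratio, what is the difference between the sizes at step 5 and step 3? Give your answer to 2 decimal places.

Step 3: 0.824 × 1.733³ = 4.2887rem
Step 5: 0.824 × 1.733⁵ = 12.8801rem
Difference: 12.8801 − 4.2887 = 8.5914rem

8.59rem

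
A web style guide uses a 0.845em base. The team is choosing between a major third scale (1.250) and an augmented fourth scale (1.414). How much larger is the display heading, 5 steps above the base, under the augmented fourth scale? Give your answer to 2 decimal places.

2.20em

Major third: 0.845 × 1.250⁵ = 2.5787em
Augmented fourth: 0.845 × 1.414⁵ = 4.7764em
Difference: 4.7764 − 2.5787 = 2.1977em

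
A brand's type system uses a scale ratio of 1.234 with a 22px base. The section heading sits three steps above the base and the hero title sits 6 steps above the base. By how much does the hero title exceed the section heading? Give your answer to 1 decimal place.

Step 3: 22.0 × 1.234³ = 41.340px
Step 6: 22.0 × 1.234⁶ = 77.681px
Difference: 77.681 − 41.340 = 36.341px

36.3px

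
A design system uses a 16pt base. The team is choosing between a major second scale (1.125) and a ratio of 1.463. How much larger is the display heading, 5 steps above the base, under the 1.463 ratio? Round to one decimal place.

Major second: 16.0 × 1.125⁵ = 28.833pt
At 1.463: 16.0 × 1.463⁵ = 107.236pt
Difference: 107.236 − 28.833 = 78.403pt

78.4pt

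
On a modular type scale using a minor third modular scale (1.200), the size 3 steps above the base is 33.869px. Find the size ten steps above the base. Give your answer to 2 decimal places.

121.36px

33.869 × 1.200⁷ = 33.869 × 3.58318 ≈ 121.359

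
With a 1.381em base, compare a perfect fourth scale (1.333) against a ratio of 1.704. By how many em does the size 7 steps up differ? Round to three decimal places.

47.280em

Perfect fourth: 1.381 × 1.333⁷ = 10.32773em
At 1.704: 1.381 × 1.704⁷ = 57.60774em
Difference: 57.60774 − 10.32773 = 47.28001em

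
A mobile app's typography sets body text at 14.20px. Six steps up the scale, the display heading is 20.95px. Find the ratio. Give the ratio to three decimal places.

1.067

r⁶ = 20.95 / 14.20, so r = (20.95/14.20)^(1/6).
r = 1.4754^(1/6) ≈ 1.0670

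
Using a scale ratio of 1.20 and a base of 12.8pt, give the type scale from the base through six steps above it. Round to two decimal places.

Step 0: 12.8pt
Step 1: 12.8 × 1.20 = 15.36
Step 2: 12.8 × 1.20² = 18.43
Step 3: 12.8 × 1.20³ = 22.12
Step 4: 12.8 × 1.20⁴ = 26.54
Step 5: 12.8 × 1.20⁵ = 31.85
Step 6: 12.8 × 1.20⁶ = 38.22

12.80pt, 15.36pt, 18.43pt, 22.12pt, 26.54pt, 31.85pt, 38.22pt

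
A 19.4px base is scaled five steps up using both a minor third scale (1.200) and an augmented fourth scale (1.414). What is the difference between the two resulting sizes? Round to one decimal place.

Minor third: 19.4 × 1.200⁵ = 48.273px
Augmented fourth: 19.4 × 1.414⁵ = 109.660px
Difference: 109.660 − 48.273 = 61.387px

61.4px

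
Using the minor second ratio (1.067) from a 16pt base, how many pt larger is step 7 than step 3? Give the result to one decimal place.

5.8pt

Step 3: 16.0 × 1.067³ = 19.436pt
Step 7: 16.0 × 1.067⁷ = 25.192pt
Difference: 25.192 − 19.436 = 5.756pt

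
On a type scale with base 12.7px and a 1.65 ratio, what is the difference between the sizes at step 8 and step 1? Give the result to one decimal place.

Step 1: 12.7 × 1.65 = 20.955px
Step 8: 12.7 × 1.65⁸ = 697.711px
Difference: 697.711 − 20.955 = 676.756px

676.8px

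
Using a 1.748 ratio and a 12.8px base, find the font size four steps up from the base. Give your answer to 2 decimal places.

A modular type scale is a geometric sequence: sizeₙ = base × rⁿ.
12.8 × 1.748⁴ = 12.8 × 9.33610 ≈ 119.50

119.50px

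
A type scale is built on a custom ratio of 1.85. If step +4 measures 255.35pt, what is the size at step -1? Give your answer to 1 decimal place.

11.8pt

The gap is -1 − (4) = -5 steps, so the factor is 1.85^-5.
255.35 ÷ 1.85⁵ = 255.35 ÷ 21.66999 ≈ 11.784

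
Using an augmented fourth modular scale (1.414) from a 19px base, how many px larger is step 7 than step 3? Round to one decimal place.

Step 3: 19.0 × 1.414³ = 53.716px
Step 7: 19.0 × 1.414⁷ = 214.733px
Difference: 214.733 − 53.716 = 161.017px

161.0px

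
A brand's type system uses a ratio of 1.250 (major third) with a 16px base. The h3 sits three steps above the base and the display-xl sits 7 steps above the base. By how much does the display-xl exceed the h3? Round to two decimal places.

45.04px

Step 3: 16.0 × 1.250³ = 31.2500px
Step 7: 16.0 × 1.250⁷ = 76.2939px
Difference: 76.2939 − 31.2500 = 45.0439px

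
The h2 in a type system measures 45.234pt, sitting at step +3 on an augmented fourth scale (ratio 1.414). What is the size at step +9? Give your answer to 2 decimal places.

The gap is 9 − (3) = 6 steps, so the factor is 1.414^6.
45.234 × 1.414⁶ = 45.234 × 7.99275 ≈ 361.544

361.54pt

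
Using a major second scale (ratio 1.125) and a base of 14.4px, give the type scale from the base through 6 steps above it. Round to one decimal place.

14.4px, 16.2px, 18.2px, 20.5px, 23.1px, 25.9px, 29.2px

Step 0: 14.4px
Step 1: 14.4 × 1.125 = 16.2
Step 2: 14.4 × 1.125² = 18.2
Step 3: 14.4 × 1.125³ = 20.5
Step 4: 14.4 × 1.125⁴ = 23.1
Step 5: 14.4 × 1.125⁵ = 25.9
Step 6: 14.4 × 1.125⁶ = 29.2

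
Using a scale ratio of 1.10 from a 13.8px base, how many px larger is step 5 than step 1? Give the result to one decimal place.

7.0px

Step 1: 13.8 × 1.10 = 15.180px
Step 5: 13.8 × 1.10⁵ = 22.225px
Difference: 22.225 − 15.180 = 7.045px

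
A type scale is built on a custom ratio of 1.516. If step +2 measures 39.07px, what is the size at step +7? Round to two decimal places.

312.85px

Moving from step +2 to step +7 is 5 steps up, so multiply by r⁵.
39.07 × 1.516⁵ = 39.07 × 8.00748 ≈ 312.852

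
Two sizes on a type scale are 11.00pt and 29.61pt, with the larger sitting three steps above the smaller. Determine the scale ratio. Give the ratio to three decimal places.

1.391

r³ = 29.61 / 11.00, so r = (29.61/11.00)^(1/3).
r = 2.6918^(1/3) ≈ 1.3911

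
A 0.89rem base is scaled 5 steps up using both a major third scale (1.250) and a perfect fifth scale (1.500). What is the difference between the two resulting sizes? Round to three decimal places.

Major third: 0.89 × 1.250⁵ = 2.71606rem
Perfect fifth: 0.89 × 1.500⁵ = 6.75844rem
Difference: 6.75844 − 2.71606 = 4.04238rem

4.042rem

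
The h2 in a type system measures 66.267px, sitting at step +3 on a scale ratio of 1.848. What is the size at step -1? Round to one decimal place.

The gap is -1 − (3) = -4 steps, so the factor is 1.848^-4.
66.267 ÷ 1.848⁴ = 66.267 ÷ 11.66294 ≈ 5.682

5.7px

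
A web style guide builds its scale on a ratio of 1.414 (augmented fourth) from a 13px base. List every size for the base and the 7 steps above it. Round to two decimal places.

13.00px, 18.38px, 25.99px, 36.75px, 51.97px, 73.48px, 103.91px, 146.92px

Step 0: 13px
Step 1: 13.0 × 1.414 = 18.38
Step 2: 13.0 × 1.414² = 25.99
Step 3: 13.0 × 1.414³ = 36.75
Step 4: 13.0 × 1.414⁴ = 51.97
Step 5: 13.0 × 1.414⁵ = 73.48
Step 6: 13.0 × 1.414⁶ = 103.91
Step 7: 13.0 × 1.414⁷ = 146.92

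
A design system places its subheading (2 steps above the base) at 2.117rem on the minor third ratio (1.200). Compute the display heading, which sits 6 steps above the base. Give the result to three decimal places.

4.390rem

The gap is 6 − (2) = 4 steps, so the factor is 1.200^4.
2.117 × 1.200⁴ = 2.117 × 2.07360 ≈ 4.390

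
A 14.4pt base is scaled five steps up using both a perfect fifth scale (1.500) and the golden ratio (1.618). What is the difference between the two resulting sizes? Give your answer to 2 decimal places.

Perfect fifth: 14.4 × 1.500⁵ = 109.3500pt
Golden ratio: 14.4 × 1.618⁵ = 159.6817pt
Difference: 159.6817 − 109.3500 = 50.3317pt

50.33pt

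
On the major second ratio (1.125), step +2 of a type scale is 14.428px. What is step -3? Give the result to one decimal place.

8.0px

14.428 ÷ 1.125⁵ = 14.428 ÷ 1.80203 ≈ 8.007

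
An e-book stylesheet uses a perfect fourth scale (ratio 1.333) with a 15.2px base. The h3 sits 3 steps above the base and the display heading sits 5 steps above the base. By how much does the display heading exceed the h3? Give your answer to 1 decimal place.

28.0px

Step 3: 15.2 × 1.333³ = 36.003px
Step 5: 15.2 × 1.333⁵ = 63.973px
Difference: 63.973 − 36.003 = 27.970px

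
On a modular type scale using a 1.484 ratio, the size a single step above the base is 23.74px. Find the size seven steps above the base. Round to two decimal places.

23.74 × 1.484⁶ = 23.74 × 10.68079 ≈ 253.562

253.56px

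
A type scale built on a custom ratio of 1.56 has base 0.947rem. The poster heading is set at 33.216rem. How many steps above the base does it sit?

8

1.56ⁿ = 33.216 / 0.947 = 35.0750
n = ln(35.0750) / ln(1.56) = 3.5575 / 0.4447 ≈ 8.00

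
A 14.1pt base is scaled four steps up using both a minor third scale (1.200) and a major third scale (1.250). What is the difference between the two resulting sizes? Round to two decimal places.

Minor third: 14.1 × 1.200⁴ = 29.2378pt
Major third: 14.1 × 1.250⁴ = 34.4238pt
Difference: 34.4238 − 29.2378 = 5.1860pt

5.19pt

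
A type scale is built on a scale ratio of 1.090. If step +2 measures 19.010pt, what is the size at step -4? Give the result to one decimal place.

19.010 ÷ 1.090⁶ = 19.010 ÷ 1.67710 ≈ 11.335

11.3pt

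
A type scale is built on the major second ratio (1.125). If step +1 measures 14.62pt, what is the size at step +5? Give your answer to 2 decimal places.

The gap is 5 − (1) = 4 steps, so the factor is 1.125^4.
14.62 × 1.125⁴ = 14.62 × 1.60181 ≈ 23.418

23.42pt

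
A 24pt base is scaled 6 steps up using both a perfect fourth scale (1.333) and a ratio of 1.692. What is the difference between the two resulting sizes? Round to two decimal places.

Perfect fourth: 24.0 × 1.333⁶ = 134.6456pt
At 1.692: 24.0 × 1.692⁶ = 563.1361pt
Difference: 563.1361 − 134.6456 = 428.4905pt

428.49pt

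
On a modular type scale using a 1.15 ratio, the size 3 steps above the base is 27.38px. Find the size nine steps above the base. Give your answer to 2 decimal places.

63.33px

27.38 × 1.15⁶ = 27.38 × 2.31306 ≈ 63.332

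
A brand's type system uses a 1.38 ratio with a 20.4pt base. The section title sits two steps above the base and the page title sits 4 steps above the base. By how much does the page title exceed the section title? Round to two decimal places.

Step 2: 20.4 × 1.38² = 38.8498pt
Step 4: 20.4 × 1.38⁴ = 73.9855pt
Difference: 73.9855 − 38.8498 = 35.1357pt

35.14pt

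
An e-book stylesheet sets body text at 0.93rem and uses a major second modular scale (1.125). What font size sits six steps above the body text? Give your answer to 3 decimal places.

0.93 × 1.125⁶ = 0.93 × 2.02729 ≈ 1.885

1.885rem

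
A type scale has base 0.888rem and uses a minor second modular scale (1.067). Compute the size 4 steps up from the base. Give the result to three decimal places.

0.888 × 1.067⁴ = 0.888 × 1.29616 ≈ 1.151

1.151rem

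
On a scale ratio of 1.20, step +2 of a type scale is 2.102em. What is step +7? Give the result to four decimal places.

5.2304em

2.102 × 1.20⁵ = 2.102 × 2.48832 ≈ 5.2304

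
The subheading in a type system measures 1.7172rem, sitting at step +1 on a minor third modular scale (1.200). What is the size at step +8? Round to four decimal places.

6.1530rem

Moving from step +1 to step +8 is 7 steps up, so multiply by r⁷.
1.7172 × 1.200⁷ = 1.7172 × 3.58318 ≈ 6.1530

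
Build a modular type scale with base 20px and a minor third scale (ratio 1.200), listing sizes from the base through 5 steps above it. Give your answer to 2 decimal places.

Step 0: 20px
Step 1: 20.0 × 1.200 = 24.00
Step 2: 20.0 × 1.200² = 28.80
Step 3: 20.0 × 1.200³ = 34.56
Step 4: 20.0 × 1.200⁴ = 41.47
Step 5: 20.0 × 1.200⁵ = 49.77

20.00px, 24.00px, 28.80px, 34.56px, 41.47px, 49.77px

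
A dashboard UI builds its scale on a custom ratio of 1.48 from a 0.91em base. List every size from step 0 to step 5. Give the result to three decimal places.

0.910em, 1.347em, 1.993em, 2.950em, 4.366em, 6.462em

Step 0: 0.91em
Step 1: 0.91 × 1.48 = 1.347
Step 2: 0.91 × 1.48² = 1.993
Step 3: 0.91 × 1.48³ = 2.950
Step 4: 0.91 × 1.48⁴ = 4.366
Step 5: 0.91 × 1.48⁵ = 6.462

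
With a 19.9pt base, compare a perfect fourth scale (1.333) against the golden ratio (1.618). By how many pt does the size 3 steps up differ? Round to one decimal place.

37.2pt

Perfect fourth: 19.9 × 1.333³ = 47.135pt
Golden ratio: 19.9 × 1.618³ = 84.292pt
Difference: 84.292 − 47.135 = 37.157pt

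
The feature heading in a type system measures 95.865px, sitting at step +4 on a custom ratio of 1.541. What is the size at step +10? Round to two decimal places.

95.865 × 1.541⁶ = 95.865 × 13.39109 ≈ 1283.737

1283.74px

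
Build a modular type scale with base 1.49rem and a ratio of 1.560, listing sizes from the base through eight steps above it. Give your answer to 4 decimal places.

1.4900rem, 2.3244rem, 3.6261rem, 5.6567rem, 8.8244rem, 13.7660rem, 21.4750rem, 33.5011rem, 52.2616rem

Step 0: 1.49rem
Step 1: 1.49 × 1.560 = 2.3244
Step 2: 1.49 × 1.560² = 3.6261
Step 3: 1.49 × 1.560³ = 5.6567
Step 4: 1.49 × 1.560⁴ = 8.8244
Step 5: 1.49 × 1.560⁵ = 13.7660
Step 6: 1.49 × 1.560⁶ = 21.4750
Step 7: 1.49 × 1.560⁷ = 33.5011
Step 8: 1.49 × 1.560⁸ = 52.2616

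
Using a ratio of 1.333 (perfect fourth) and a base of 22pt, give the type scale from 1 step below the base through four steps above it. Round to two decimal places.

Step -1: 22.0 ÷ 1.333 = 16.50
Step 0: 22pt
Step 1: 22.0 × 1.333 = 29.33
Step 2: 22.0 × 1.333² = 39.09
Step 3: 22.0 × 1.333³ = 52.11
Step 4: 22.0 × 1.333⁴ = 69.46

16.50pt, 22.00pt, 29.33pt, 39.09pt, 52.11pt, 69.46pt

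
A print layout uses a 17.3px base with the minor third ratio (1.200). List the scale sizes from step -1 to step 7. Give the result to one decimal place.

Step -1: 17.3 ÷ 1.200 = 14.4
Step 0: 17.3px
Step 1: 17.3 × 1.200 = 20.8
Step 2: 17.3 × 1.200² = 24.9
Step 3: 17.3 × 1.200³ = 29.9
Step 4: 17.3 × 1.200⁴ = 35.9
Step 5: 17.3 × 1.200⁵ = 43.0
Step 6: 17.3 × 1.200⁶ = 51.7
Step 7: 17.3 × 1.200⁷ = 62.0

14.4px, 17.3px, 20.8px, 24.9px, 29.9px, 35.9px, 43.0px, 51.7px, 62.0px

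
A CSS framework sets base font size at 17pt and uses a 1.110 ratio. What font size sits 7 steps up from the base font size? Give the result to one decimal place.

A modular type scale is a geometric sequence: sizeₙ = base × rⁿ.
17.0 × 1.110⁷ = 17.0 × 2.07616 ≈ 35.29

35.3pt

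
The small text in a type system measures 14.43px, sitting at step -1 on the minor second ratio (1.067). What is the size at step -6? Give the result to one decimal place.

The gap is -6 − (-1) = -5 steps, so the factor is 1.067^-5.
14.43 ÷ 1.067⁵ = 14.43 ÷ 1.38300 ≈ 10.434

10.4px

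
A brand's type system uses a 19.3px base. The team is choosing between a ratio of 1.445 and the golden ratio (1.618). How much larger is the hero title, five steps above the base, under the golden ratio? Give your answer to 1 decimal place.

At 1.445: 19.3 × 1.445⁵ = 121.590px
Golden ratio: 19.3 × 1.618⁵ = 214.018px
Difference: 214.018 − 121.590 = 92.428px

92.4px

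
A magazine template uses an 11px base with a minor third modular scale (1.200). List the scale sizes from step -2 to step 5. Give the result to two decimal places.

7.64px, 9.17px, 11.00px, 13.20px, 15.84px, 19.01px, 22.81px, 27.37px

Step -2: 11.0 ÷ 1.200² = 7.64
Step -1: 11.0 ÷ 1.200 = 9.17
Step 0: 11px
Step 1: 11.0 × 1.200 = 13.20
Step 2: 11.0 × 1.200² = 15.84
Step 3: 11.0 × 1.200³ = 19.01
Step 4: 11.0 × 1.200⁴ = 22.81
Step 5: 11.0 × 1.200⁵ = 27.37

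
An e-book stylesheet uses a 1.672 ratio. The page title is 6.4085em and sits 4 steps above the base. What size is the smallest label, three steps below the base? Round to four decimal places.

0.1754em

6.4085 ÷ 1.672⁷ = 6.4085 ÷ 36.53036 ≈ 0.1754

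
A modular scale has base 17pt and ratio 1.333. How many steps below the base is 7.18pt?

1.333ⁿ = 17 / 7.18 = 2.3677
n = ln(2.3677) / ln(1.333) = 0.8619 / 0.2874 ≈ 3.00

3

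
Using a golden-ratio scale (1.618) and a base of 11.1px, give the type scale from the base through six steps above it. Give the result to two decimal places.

11.10px, 17.96px, 29.06px, 47.02px, 76.07px, 123.09px, 199.16px

Step 0: 11.1px
Step 1: 11.1 × 1.618 = 17.96
Step 2: 11.1 × 1.618² = 29.06
Step 3: 11.1 × 1.618³ = 47.02
Step 4: 11.1 × 1.618⁴ = 76.07
Step 5: 11.1 × 1.618⁵ = 123.09
Step 6: 11.1 × 1.618⁶ = 199.16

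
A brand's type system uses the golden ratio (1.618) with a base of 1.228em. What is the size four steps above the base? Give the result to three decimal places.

A modular type scale is a geometric sequence: sizeₙ = base × rⁿ.
1.228 × 1.618⁴ = 1.228 × 6.85353 ≈ 8.416

8.416em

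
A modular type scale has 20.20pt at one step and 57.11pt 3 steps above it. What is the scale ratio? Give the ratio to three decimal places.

r³ = 57.11 / 20.20, so r = (57.11/20.20)^(1/3).
r = 2.8272^(1/3) ≈ 1.4140

1.414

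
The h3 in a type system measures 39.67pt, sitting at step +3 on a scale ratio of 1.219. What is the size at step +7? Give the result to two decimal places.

87.59pt

39.67 × 1.219⁴ = 39.67 × 2.20808 ≈ 87.595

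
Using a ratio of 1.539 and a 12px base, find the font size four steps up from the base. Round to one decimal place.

67.3px

12.0 × 1.539⁴ = 12.0 × 5.60989 ≈ 67.32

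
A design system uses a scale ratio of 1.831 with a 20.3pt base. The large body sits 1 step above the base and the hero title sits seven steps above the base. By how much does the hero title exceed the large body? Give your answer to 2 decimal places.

Step 1: 20.3 × 1.831 = 37.1693pt
Step 7: 20.3 × 1.831⁷ = 1400.6011pt
Difference: 1400.6011 − 37.1693 = 1363.4318pt

1363.43pt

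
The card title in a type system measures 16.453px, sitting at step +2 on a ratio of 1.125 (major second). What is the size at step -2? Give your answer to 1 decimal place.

10.3px

The gap is -2 − (2) = -4 steps, so the factor is 1.125^-4.
16.453 ÷ 1.125⁴ = 16.453 ÷ 1.60181 ≈ 10.272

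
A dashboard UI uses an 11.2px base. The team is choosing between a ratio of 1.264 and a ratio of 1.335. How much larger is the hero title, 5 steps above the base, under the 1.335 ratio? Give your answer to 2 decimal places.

11.36px

At 1.264: 11.2 × 1.264⁵ = 36.1371px
At 1.335: 11.2 × 1.335⁵ = 47.4924px
Difference: 47.4924 − 36.1371 = 11.3553px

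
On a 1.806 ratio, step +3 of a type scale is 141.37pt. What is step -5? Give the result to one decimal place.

1.2pt

141.37 ÷ 1.806⁸ = 141.37 ÷ 113.17278 ≈ 1.249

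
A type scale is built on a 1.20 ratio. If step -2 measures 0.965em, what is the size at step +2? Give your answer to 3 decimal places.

2.001em

The gap is 2 − (-2) = 4 steps, so the factor is 1.20^4.
0.965 × 1.20⁴ = 0.965 × 2.07360 ≈ 2.001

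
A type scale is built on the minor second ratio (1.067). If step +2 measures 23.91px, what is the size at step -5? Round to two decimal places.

Moving from step +2 to step -5 is 7 steps down, so divide by r⁷.
23.91 ÷ 1.067⁷ = 23.91 ÷ 1.57453 ≈ 15.185

15.19px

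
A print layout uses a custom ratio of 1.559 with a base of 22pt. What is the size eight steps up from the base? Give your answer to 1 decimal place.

Each step on a modular scale multiplies by the ratio, so the size n steps from the base is base × ratioⁿ.
22.0 × 1.559⁸ = 22.0 × 34.89546 ≈ 767.70

767.7pt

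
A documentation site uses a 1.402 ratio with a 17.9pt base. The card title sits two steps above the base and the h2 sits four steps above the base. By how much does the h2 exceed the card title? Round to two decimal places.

Step 2: 17.9 × 1.402² = 35.1843pt
Step 4: 17.9 × 1.402⁴ = 69.1584pt
Difference: 69.1584 − 35.1843 = 33.9741pt

33.97pt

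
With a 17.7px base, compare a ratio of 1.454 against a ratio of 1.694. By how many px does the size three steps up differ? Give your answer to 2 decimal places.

At 1.454: 17.7 × 1.454³ = 54.4085px
At 1.694: 17.7 × 1.694³ = 86.0426px
Difference: 86.0426 − 54.4085 = 31.6341px

31.63px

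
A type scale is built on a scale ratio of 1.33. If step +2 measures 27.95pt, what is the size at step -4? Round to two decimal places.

27.95 ÷ 1.33⁶ = 27.95 ÷ 5.53490 ≈ 5.050

5.05pt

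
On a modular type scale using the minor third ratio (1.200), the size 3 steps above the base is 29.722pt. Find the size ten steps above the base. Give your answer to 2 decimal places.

106.50pt

29.722 × 1.200⁷ = 29.722 × 3.58318 ≈ 106.499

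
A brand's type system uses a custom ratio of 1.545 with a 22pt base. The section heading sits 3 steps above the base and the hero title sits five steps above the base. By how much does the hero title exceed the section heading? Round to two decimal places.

Step 3: 22.0 × 1.545³ = 81.1350pt
Step 5: 22.0 × 1.545⁵ = 193.6712pt
Difference: 193.6712 − 81.1350 = 112.5362pt

112.54pt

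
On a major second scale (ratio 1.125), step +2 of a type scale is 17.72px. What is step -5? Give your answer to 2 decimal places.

7.77px

The gap is -5 − (2) = -7 steps, so the factor is 1.125^-7.
17.72 ÷ 1.125⁷ = 17.72 ÷ 2.28070 ≈ 7.770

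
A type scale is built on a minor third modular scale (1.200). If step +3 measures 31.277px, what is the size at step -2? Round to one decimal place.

The gap is -2 − (3) = -5 steps, so the factor is 1.200^-5.
31.277 ÷ 1.200⁵ = 31.277 ÷ 2.48832 ≈ 12.570

12.6px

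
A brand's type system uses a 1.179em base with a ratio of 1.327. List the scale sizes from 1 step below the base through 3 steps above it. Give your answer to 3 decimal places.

Step -1: 1.179 ÷ 1.327 = 0.888
Step 0: 1.179em
Step 1: 1.179 × 1.327 = 1.565
Step 2: 1.179 × 1.327² = 2.076
Step 3: 1.179 × 1.327³ = 2.755

0.888em, 1.179em, 1.565em, 2.076em, 2.755em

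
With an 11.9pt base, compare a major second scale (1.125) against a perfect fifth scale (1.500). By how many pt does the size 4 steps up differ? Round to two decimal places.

41.18pt

Major second: 11.9 × 1.125⁴ = 19.0615pt
Perfect fifth: 11.9 × 1.500⁴ = 60.2437pt
Difference: 60.2437 − 19.0615 = 41.1822pt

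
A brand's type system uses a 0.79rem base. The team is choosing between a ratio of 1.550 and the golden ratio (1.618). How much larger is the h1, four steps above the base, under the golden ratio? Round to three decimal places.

At 1.550: 0.79 × 1.550⁴ = 4.55988rem
Golden ratio: 0.79 × 1.618⁴ = 5.41429rem
Difference: 5.41429 − 4.55988 = 0.85441rem

0.854rem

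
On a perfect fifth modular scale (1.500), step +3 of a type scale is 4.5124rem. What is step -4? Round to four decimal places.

The gap is -4 − (3) = -7 steps, so the factor is 1.500^-7.
4.5124 ÷ 1.500⁷ = 4.5124 ÷ 17.08594 ≈ 0.2641

0.2641rem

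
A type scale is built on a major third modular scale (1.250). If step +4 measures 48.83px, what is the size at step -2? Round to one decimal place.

12.8px

The gap is -2 − (4) = -6 steps, so the factor is 1.250^-6.
48.83 ÷ 1.250⁶ = 48.83 ÷ 3.81470 ≈ 12.800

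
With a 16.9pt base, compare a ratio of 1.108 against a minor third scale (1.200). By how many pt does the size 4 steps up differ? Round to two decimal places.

At 1.108: 16.9 × 1.108⁴ = 25.4710pt
Minor third: 16.9 × 1.200⁴ = 35.0438pt
Difference: 35.0438 − 25.4710 = 9.5728pt

9.57pt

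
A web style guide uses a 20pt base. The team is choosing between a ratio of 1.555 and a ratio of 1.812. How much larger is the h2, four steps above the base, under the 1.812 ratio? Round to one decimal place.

98.7pt

At 1.555: 20.0 × 1.555⁴ = 116.937pt
At 1.812: 20.0 × 1.812⁴ = 215.607pt
Difference: 215.607 − 116.937 = 98.670pt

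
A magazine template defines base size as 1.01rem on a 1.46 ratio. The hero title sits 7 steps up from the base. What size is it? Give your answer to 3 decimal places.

A modular type scale is a geometric sequence: sizeₙ = base × rⁿ.
1.01 × 1.46⁷ = 1.01 × 14.14067 ≈ 14.282

14.282rem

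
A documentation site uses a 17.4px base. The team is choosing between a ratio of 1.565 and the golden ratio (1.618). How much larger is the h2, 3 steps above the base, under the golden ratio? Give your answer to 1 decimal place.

7.0px

At 1.565: 17.4 × 1.565³ = 66.695px
Golden ratio: 17.4 × 1.618³ = 73.703px
Difference: 73.703 − 66.695 = 7.008px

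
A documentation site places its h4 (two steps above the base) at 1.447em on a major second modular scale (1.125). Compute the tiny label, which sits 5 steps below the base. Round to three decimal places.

0.634em

The gap is -5 − (2) = -7 steps, so the factor is 1.125^-7.
1.447 ÷ 1.125⁷ = 1.447 ÷ 2.28070 ≈ 0.634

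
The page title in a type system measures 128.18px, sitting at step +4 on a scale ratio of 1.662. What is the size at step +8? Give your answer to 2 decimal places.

128.18 × 1.662⁴ = 128.18 × 7.62999 ≈ 978.012

978.01px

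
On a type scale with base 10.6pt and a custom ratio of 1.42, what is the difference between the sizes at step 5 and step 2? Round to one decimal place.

39.8pt

Step 2: 10.6 × 1.42² = 21.374pt
Step 5: 10.6 × 1.42⁵ = 61.199pt
Difference: 61.199 − 21.374 = 39.825pt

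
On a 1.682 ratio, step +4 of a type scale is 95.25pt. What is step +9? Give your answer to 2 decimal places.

1282.32pt

95.25 × 1.682⁵ = 95.25 × 13.46263 ≈ 1282.316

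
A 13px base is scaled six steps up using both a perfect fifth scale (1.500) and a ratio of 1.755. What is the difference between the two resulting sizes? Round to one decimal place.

Perfect fifth: 13.0 × 1.500⁶ = 148.078px
At 1.755: 13.0 × 1.755⁶ = 379.845px
Difference: 379.845 − 148.078 = 231.767px

231.8px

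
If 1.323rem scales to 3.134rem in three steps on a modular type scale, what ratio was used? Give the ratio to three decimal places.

r³ = 3.134 / 1.323, so r = (3.134/1.323)^(1/3).
r = 2.3689^(1/3) ≈ 1.3330

1.333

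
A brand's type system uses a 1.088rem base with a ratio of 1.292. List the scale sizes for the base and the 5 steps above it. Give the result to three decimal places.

Step 0: 1.088rem
Step 1: 1.088 × 1.292 = 1.406
Step 2: 1.088 × 1.292² = 1.816
Step 3: 1.088 × 1.292³ = 2.346
Step 4: 1.088 × 1.292⁴ = 3.032
Step 5: 1.088 × 1.292⁵ = 3.917

1.088rem, 1.406rem, 1.816rem, 2.346rem, 3.032rem, 3.917rem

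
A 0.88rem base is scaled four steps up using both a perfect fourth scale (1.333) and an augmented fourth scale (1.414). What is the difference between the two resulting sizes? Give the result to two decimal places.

Perfect fourth: 0.88 × 1.333⁴ = 2.7785rem
Augmented fourth: 0.88 × 1.414⁴ = 3.5179rem
Difference: 3.5179 − 2.7785 = 0.7394rem

0.74rem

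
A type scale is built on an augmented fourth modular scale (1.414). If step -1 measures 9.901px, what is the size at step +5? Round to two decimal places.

9.901 × 1.414⁶ = 9.901 × 7.99275 ≈ 79.136

79.14px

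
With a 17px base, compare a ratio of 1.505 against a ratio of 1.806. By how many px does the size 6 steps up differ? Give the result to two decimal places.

392.32px

At 1.505: 17.0 × 1.505⁶ = 197.5459px
At 1.806: 17.0 × 1.806⁶ = 589.8688px
Difference: 589.8688 − 197.5459 = 392.3229px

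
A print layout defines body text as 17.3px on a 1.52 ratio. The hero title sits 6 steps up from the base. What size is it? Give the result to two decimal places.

A modular type scale is a geometric sequence: sizeₙ = base × rⁿ.
17.3 × 1.52⁶ = 17.3 × 12.33280 ≈ 213.36

213.36px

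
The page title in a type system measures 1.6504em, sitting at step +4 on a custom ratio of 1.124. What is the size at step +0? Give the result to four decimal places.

1.6504 ÷ 1.124⁴ = 1.6504 ÷ 1.59612 ≈ 1.0340

1.0340em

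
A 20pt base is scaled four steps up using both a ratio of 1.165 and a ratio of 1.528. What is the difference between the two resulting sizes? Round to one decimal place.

At 1.165: 20.0 × 1.165⁴ = 36.841pt
At 1.528: 20.0 × 1.528⁴ = 109.024pt
Difference: 109.024 − 36.841 = 72.183pt

72.2pt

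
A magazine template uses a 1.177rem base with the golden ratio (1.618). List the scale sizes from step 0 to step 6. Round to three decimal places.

1.177rem, 1.904rem, 3.081rem, 4.986rem, 8.067rem, 13.052rem, 21.118rem

Step 0: 1.177rem
Step 1: 1.177 × 1.618 = 1.904
Step 2: 1.177 × 1.618² = 3.081
Step 3: 1.177 × 1.618³ = 4.986
Step 4: 1.177 × 1.618⁴ = 8.067
Step 5: 1.177 × 1.618⁵ = 13.052
Step 6: 1.177 × 1.618⁶ = 21.118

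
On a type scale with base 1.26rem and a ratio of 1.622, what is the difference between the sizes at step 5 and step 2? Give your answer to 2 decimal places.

10.83rem

Step 2: 1.26 × 1.622² = 3.3149rem
Step 5: 1.26 × 1.622⁵ = 14.1457rem
Difference: 14.1457 − 3.3149 = 10.8308rem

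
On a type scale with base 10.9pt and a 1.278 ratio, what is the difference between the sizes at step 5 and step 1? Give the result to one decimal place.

Step 1: 10.9 × 1.278 = 13.930pt
Step 5: 10.9 × 1.278⁵ = 37.160pt
Difference: 37.160 − 13.930 = 23.230pt

23.2pt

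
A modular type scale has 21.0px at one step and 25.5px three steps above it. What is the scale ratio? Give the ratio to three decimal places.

1.067

The ratio satisfies 21.0 × r³ = 25.5, so r = (25.5 / 21.0)^(1/3).
r = 1.2143^(1/3) ≈ 1.0669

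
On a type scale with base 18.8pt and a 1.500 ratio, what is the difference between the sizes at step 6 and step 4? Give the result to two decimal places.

118.97pt

Step 4: 18.8 × 1.500⁴ = 95.1750pt
Step 6: 18.8 × 1.500⁶ = 214.1438pt
Difference: 214.1438 − 95.1750 = 118.9688pt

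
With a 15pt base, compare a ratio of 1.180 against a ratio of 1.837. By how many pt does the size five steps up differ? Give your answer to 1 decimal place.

279.5pt

At 1.180: 15.0 × 1.180⁵ = 34.316pt
At 1.837: 15.0 × 1.837⁵ = 313.789pt
Difference: 313.789 − 34.316 = 279.473pt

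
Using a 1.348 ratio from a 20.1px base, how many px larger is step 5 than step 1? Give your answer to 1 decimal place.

Step 1: 20.1 × 1.348 = 27.095px
Step 5: 20.1 × 1.348⁵ = 89.463px
Difference: 89.463 − 27.095 = 62.368px

62.4px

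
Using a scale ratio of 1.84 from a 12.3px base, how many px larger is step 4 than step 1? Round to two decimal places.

118.35px

Step 1: 12.3 × 1.84 = 22.6320px
Step 4: 12.3 × 1.84⁴ = 140.9861px
Difference: 140.9861 − 22.6320 = 118.3541px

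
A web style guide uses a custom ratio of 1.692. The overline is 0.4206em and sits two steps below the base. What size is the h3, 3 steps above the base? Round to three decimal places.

5.833em

0.4206 × 1.692⁵ = 0.4206 × 13.86762 ≈ 5.833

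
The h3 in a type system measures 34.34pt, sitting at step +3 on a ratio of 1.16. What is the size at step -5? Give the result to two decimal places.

34.34 ÷ 1.16⁸ = 34.34 ÷ 3.27841 ≈ 10.475

10.47pt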